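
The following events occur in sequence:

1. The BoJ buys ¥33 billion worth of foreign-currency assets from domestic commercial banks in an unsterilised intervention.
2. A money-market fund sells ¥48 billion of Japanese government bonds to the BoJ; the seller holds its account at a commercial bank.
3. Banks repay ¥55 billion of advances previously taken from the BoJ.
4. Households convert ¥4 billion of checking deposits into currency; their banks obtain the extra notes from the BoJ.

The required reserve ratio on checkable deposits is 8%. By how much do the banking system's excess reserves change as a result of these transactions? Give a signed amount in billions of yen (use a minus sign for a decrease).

FX purchase ¥33 billion: reserves +¥33B, deposits 0.
Asset purchase (from non-banks) ¥48 billion: reserves +¥48B, deposits +¥48B.
Discount-window repayment ¥55 billion: reserves −¥55B, deposits 0.
Currency withdrawal ¥4 billion: reserves −¥4B, deposits −¥4B.
Totals: Δreserves = +¥22B, Δdeposits = +¥44B.
Δrequired reserves = 8% × +¥44B = +¥3.52B.
Δexcess reserves = Δreserves − Δrequired = +¥22B − (+¥3.52B) = +¥18.48 billion.

+¥18.48 billion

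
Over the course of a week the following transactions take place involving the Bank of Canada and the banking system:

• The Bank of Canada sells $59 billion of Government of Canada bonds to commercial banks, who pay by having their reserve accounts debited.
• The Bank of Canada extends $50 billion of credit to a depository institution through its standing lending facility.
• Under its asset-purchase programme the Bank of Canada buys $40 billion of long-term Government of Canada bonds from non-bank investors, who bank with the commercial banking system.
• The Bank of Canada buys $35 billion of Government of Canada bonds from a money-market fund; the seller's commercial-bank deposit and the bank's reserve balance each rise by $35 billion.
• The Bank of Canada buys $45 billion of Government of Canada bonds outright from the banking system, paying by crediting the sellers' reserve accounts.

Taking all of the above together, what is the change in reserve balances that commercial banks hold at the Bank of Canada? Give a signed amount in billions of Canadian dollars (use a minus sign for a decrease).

+$111 billion

OMO sale (to banks) $59 billion: the buying banks pay out of their reserve balances → −$59B.
Discount-window loan $50 billion: the loan is credited to the bank's reserve account → +$50B.
Asset purchase (from non-banks) $40 billion: the Bank of Canada pays by crediting reserve accounts → +$40B.
Asset purchase (from non-banks) $35 billion: the Bank of Canada pays by crediting reserve accounts → +$35B.
OMO purchase (from banks) $45 billion: the Bank of Canada pays by crediting reserve accounts → +$45B.
Net: −59 + 50 + 40 + 35 + 45 = +$111 billion.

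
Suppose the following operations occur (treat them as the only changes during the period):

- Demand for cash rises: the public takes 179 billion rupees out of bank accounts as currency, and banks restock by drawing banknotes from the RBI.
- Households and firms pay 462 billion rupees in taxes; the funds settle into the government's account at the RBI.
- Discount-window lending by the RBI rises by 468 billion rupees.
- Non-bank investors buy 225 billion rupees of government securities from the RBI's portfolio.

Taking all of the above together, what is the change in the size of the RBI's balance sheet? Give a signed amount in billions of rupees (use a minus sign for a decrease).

+243 billion

RBI balance sheet:
  Assets:      Securities −225B, Loans to banks +468B
  Liabilities: Bank reserves −398B, Currency in circulation +179B, Government deposits +462B
Commercial banking system:
  Assets:      Reserves at CB −398B
  Liabilities: Checkable deposits −866B, Borrowings from CB +468B
Change in total RBI assets = +243 billion.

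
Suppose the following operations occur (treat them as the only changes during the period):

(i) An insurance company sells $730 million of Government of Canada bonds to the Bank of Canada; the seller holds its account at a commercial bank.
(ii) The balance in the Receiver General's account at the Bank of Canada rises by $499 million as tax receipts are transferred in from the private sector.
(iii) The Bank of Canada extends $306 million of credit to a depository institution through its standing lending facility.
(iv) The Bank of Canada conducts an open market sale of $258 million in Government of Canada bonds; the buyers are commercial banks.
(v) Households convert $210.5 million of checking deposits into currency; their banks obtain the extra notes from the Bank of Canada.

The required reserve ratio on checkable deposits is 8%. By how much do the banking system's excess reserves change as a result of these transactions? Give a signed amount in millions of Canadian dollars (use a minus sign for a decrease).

Asset purchase (from non-banks) $730 million: reserves +$730M, deposits +$730M.
Government account inflow $499 million: reserves −$499M, deposits −$499M.
Discount-window loan $306 million: reserves +$306M, deposits 0.
OMO sale (to banks) $258 million: reserves −$258M, deposits 0.
Currency withdrawal $210.5 million: reserves −$210.5M, deposits −$210.5M.
Totals: Δreserves = +$68.5M, Δdeposits = +$20.5M.
Δrequired reserves = 8% × +$20.5M = +$1.64M.
Δexcess reserves = Δreserves − Δrequired = +$68.5M − (+$1.64M) = +$66.86 million.

+$66.86 million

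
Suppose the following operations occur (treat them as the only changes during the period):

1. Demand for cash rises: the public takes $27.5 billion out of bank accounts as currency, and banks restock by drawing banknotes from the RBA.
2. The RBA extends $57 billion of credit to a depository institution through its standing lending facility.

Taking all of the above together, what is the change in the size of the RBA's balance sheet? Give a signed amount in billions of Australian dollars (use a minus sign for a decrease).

+$57 billion

Currency withdrawal $27.5 billion: only the composition of liabilities changes → 0.
Discount-window loan $57 billion: an RBA asset is acquired → +$57B.
Net: 0 + 57 = +$57 billion.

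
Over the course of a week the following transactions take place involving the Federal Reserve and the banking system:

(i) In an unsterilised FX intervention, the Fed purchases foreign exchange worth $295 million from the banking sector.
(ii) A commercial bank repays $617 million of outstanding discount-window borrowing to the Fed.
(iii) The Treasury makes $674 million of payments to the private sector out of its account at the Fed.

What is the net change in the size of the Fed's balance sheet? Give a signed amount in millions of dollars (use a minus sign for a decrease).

-$322 million

Fed balance sheet:
  Assets:      Loans to banks −$617M, Foreign assets +$295M
  Liabilities: Bank reserves +$352M, Government deposits −$674M
Change in total Fed assets = -$322 million.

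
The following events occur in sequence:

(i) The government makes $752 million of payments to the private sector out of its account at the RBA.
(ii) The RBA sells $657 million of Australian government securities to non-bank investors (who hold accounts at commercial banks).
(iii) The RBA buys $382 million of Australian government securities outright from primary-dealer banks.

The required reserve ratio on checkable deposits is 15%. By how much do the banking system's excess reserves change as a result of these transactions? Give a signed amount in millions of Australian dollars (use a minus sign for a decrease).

Government spending $752 million: reserves +$752M, deposits +$752M.
Asset sale (to non-banks) $657 million: reserves −$657M, deposits −$657M.
OMO purchase (from banks) $382 million: reserves +$382M, deposits 0.
Totals: Δreserves = +$477M, Δdeposits = +$95M.
Δrequired reserves = 15% × +$95M = +$14.25M.
Δexcess reserves = Δreserves − Δrequired = +$477M − (+$14.25M) = +$462.75 million.

+$462.75 million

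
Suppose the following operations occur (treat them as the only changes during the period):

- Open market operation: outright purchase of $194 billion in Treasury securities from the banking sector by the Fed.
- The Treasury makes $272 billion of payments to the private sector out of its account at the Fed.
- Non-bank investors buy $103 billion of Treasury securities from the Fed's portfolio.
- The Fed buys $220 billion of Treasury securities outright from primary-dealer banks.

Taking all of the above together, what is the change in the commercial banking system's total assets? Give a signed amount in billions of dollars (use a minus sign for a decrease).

OMO purchase (from banks) $194 billion: just an asset swap on bank balance sheets → 0.
Government spending $272 billion: bank balance sheets expand → +$272B.
Asset sale (to non-banks) $103 billion: bank balance sheets shrink → −$103B.
OMO purchase (from banks) $220 billion: just an asset swap on bank balance sheets → 0.
Net: 0 + 272 − 103 + 0 = +$169 billion.

+$169 billion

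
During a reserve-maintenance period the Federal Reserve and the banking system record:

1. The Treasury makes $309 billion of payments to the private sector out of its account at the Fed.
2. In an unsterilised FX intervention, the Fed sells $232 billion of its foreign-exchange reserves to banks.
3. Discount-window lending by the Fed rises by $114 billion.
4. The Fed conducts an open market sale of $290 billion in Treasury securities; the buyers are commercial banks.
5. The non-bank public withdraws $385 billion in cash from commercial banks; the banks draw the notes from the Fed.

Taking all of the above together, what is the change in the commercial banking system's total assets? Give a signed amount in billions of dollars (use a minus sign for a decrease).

Government spending $309 billion: bank balance sheets expand → +$309B.
FX sale $232 billion: just an asset swap on bank balance sheets → 0.
Discount-window loan $114 billion: bank balance sheets expand → +$114B.
OMO sale (to banks) $290 billion: just an asset swap on bank balance sheets → 0.
Currency withdrawal $385 billion: bank balance sheets shrink → −$385B.
Net: 309 + 0 + 114 + 0 − 385 = +$38 billion.

+$38 billion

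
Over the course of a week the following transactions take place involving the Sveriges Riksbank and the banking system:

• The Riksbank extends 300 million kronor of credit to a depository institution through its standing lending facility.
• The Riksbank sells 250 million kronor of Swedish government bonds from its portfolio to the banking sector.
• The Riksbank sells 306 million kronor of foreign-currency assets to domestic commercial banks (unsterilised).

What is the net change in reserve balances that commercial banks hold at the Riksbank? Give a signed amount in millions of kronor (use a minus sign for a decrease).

Discount-window loan 300 million kronor: the loan is credited to the bank's reserve account → +300M.
OMO sale (to banks) 250 million kronor: the buying banks pay out of their reserve balances → −250M.
FX sale 306 million kronor: the buying banks pay out of their reserve balances → −306M.
Net: 300 − 250 − 306 = -256 million.

-256 million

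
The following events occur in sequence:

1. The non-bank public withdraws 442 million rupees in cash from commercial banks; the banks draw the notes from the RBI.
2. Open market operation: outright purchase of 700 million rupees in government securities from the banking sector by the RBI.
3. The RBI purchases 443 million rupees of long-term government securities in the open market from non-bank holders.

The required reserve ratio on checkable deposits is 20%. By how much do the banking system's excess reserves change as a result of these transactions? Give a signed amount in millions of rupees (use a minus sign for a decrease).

+700.8 million

Currency withdrawal 442 million rupees: reserves −442M, deposits −442M.
OMO purchase (from banks) 700 million rupees: reserves +700M, deposits 0.
Asset purchase (from non-banks) 443 million rupees: reserves +443M, deposits +443M.
Totals: Δreserves = +701M, Δdeposits = +1M.
Δrequired reserves = 20% × +1M = +0.2M.
Δexcess reserves = Δreserves − Δrequired = +701M − (+0.2M) = +700.8 million.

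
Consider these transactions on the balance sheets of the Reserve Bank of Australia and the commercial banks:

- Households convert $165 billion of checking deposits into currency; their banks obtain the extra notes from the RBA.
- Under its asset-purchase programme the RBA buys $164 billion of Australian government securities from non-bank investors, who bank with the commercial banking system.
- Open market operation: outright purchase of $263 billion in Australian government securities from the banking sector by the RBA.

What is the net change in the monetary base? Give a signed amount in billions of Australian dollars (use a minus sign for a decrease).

+$427 billion

Currency withdrawal $165 billion: just a shift between currency and reserves — both are base money → 0.
Asset purchase (from non-banks) $164 billion: RBA balance sheet expands → +$164B.
OMO purchase (from banks) $263 billion: RBA balance sheet expands → +$263B.
Net: 0 + 164 + 263 = +$427 billion.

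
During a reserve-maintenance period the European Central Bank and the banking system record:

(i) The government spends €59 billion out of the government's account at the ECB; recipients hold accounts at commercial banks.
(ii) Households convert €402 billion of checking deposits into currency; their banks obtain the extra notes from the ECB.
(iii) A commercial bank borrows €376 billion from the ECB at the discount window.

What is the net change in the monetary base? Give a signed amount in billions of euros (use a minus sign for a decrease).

+€435 billion

ECB balance sheet:
  Assets:      Loans to banks +€376B
  Liabilities: Bank reserves +€33B, Currency in circulation +€402B, Government deposits −€59B
Commercial banking system:
  Assets:      Reserves at CB +€33B
  Liabilities: Checkable deposits −€343B, Borrowings from CB +€376B
Monetary base = currency + reserves: +€402B + (+€33B) = +€435 billion.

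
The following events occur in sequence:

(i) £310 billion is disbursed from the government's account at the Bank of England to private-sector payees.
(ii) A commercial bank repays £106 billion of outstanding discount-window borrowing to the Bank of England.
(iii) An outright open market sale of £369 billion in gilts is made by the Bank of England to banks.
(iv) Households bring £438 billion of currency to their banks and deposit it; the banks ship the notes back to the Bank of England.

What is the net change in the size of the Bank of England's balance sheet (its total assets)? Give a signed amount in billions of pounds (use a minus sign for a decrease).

Government spending £310 billion: only the composition of liabilities changes → 0.
Discount-window repayment £106 billion: a Bank of England asset is shed → −£106B.
OMO sale (to banks) £369 billion: a Bank of England asset is shed → −£369B.
Currency deposit £438 billion: only the composition of liabilities changes → 0.
Net: 0 − 106 − 369 + 0 = -£475 billion.

-£475 billion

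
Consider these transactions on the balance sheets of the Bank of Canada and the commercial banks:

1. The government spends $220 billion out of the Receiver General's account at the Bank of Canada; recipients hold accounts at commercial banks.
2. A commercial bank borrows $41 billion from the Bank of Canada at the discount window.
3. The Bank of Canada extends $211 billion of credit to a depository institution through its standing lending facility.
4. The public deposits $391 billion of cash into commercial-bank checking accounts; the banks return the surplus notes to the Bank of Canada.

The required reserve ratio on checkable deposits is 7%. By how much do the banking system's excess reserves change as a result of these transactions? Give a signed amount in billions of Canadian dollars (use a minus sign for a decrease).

+$820.23 billion

Government spending $220 billion: reserves +$220B, deposits +$220B.
Discount-window loan $41 billion: reserves +$41B, deposits 0.
Discount-window loan $211 billion: reserves +$211B, deposits 0.
Currency deposit $391 billion: reserves +$391B, deposits +$391B.
Totals: Δreserves = +$863B, Δdeposits = +$611B.
Δrequired reserves = 7% × +$611B = +$42.77B.
Δexcess reserves = Δreserves − Δrequired = +$863B − (+$42.77B) = +$820.23 billion.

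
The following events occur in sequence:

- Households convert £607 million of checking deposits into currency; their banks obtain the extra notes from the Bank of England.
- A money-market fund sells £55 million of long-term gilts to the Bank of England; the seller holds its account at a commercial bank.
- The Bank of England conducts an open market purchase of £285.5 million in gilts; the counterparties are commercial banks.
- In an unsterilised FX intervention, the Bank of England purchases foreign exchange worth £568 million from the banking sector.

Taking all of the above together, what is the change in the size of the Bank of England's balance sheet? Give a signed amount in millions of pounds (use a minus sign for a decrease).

Currency withdrawal £607 million: only the composition of liabilities changes → 0.
Asset purchase (from non-banks) £55 million: a Bank of England asset is acquired → +£55M.
OMO purchase (from banks) £285.5 million: a Bank of England asset is acquired → +£285.5M.
FX purchase £568 million: a Bank of England asset is acquired → +£568M.
Net: 0 + 55 + 285.5 + 568 = +£908.5 million.

+£908.5 million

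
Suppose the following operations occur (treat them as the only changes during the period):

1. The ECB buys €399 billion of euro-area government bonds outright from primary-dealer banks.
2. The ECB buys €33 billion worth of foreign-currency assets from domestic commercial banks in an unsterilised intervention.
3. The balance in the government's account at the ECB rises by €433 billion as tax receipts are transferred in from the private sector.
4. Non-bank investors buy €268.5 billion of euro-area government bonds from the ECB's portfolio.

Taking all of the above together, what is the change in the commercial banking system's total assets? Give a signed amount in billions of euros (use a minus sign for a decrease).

ECB balance sheet:
  Assets:      Securities +€130.5B, Foreign assets +€33B
  Liabilities: Bank reserves −€269.5B, Government deposits +€433B
Commercial banking system:
  Assets:      Reserves at CB −€269.5B, Securities −€399B, Foreign assets −€33B
  Liabilities: Checkable deposits −€701.5B
Change in total bank assets = -€701.5 billion.

-€701.5 billion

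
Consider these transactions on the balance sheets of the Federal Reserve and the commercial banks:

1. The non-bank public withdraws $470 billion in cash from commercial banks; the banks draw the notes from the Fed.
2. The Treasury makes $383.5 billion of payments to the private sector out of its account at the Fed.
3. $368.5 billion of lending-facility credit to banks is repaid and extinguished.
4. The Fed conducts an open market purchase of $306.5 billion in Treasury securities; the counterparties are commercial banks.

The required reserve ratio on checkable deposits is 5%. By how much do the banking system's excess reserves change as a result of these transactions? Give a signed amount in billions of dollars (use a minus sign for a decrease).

-$144.175 billion

Currency withdrawal $470 billion: reserves −$470B, deposits −$470B.
Government spending $383.5 billion: reserves +$383.5B, deposits +$383.5B.
Discount-window repayment $368.5 billion: reserves −$368.5B, deposits 0.
OMO purchase (from banks) $306.5 billion: reserves +$306.5B, deposits 0.
Totals: Δreserves = −$148.5B, Δdeposits = −$86.5B.
Δrequired reserves = 5% × −$86.5B = −$4.325B.
Δexcess reserves = Δreserves − Δrequired = −$148.5B − (−$4.325B) = -$144.175 billion.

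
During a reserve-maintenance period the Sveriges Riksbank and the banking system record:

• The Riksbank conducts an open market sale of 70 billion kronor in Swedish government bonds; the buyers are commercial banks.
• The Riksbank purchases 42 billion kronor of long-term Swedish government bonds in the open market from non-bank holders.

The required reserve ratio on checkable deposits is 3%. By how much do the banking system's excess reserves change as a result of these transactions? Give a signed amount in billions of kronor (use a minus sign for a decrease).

-29.26 billion

OMO sale (to banks) 70 billion kronor: reserves −70B, deposits 0.
Asset purchase (from non-banks) 42 billion kronor: reserves +42B, deposits +42B.
Totals: Δreserves = −28B, Δdeposits = +42B.
Δrequired reserves = 3% × +42B = +1.26B.
Δexcess reserves = Δreserves − Δrequired = −28B − (+1.26B) = -29.26 billion.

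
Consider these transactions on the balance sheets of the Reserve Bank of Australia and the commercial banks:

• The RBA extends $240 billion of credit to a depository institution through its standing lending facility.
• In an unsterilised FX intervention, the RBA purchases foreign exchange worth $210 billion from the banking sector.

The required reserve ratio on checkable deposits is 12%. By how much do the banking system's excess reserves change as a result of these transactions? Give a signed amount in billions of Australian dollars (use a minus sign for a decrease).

Discount-window loan $240 billion: reserves +$240B, deposits 0.
FX purchase $210 billion: reserves +$210B, deposits 0.
Totals: Δreserves = +$450B, Δdeposits = 0.
Δrequired reserves = 12% × 0 = 0.
Δexcess reserves = Δreserves − Δrequired = +$450B − (0) = +$450 billion.

+$450 billion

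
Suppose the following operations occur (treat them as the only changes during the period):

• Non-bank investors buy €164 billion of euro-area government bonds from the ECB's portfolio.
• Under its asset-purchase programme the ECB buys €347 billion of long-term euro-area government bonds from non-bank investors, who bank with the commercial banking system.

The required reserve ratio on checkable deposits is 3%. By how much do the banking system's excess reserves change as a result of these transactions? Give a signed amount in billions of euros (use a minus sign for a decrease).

+€177.51 billion

Asset sale (to non-banks) €164 billion: reserves −€164B, deposits −€164B.
Asset purchase (from non-banks) €347 billion: reserves +€347B, deposits +€347B.
Totals: Δreserves = +€183B, Δdeposits = +€183B.
Δrequired reserves = 3% × +€183B = +€5.49B.
Δexcess reserves = Δreserves − Δrequired = +€183B − (+€5.49B) = +€177.51 billion.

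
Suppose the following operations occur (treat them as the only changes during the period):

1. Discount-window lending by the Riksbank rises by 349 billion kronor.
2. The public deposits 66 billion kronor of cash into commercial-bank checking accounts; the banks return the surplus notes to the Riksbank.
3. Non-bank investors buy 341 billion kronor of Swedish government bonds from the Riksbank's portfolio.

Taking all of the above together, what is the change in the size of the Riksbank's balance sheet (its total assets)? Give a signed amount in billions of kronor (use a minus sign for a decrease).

+8 billion

Riksbank balance sheet:
  Assets:      Securities −341B, Loans to banks +349B
  Liabilities: Bank reserves +74B, Currency in circulation −66B
Change in total Riksbank assets = +8 billion.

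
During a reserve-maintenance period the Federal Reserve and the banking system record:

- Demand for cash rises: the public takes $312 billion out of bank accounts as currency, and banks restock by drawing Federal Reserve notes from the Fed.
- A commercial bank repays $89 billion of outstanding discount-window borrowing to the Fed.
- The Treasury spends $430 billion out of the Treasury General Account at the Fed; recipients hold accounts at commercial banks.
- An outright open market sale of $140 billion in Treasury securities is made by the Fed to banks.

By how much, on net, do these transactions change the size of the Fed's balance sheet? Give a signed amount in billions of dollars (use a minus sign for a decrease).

-$229 billion

Currency withdrawal $312 billion: only the composition of liabilities changes → 0.
Discount-window repayment $89 billion: a Fed asset is shed → −$89B.
Government spending $430 billion: only the composition of liabilities changes → 0.
OMO sale (to banks) $140 billion: a Fed asset is shed → −$140B.
Net: 0 − 89 + 0 − 140 = -$229 billion.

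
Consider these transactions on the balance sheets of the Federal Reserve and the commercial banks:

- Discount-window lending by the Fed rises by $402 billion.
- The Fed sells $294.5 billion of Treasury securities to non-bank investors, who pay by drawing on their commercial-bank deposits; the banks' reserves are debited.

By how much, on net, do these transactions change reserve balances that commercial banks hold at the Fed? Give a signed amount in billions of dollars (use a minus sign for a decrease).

+$107.5 billion

Discount-window loan $402 billion: the loan is credited to the bank's reserve account → +$402B.
Asset sale (to non-banks) $294.5 billion: the non-bank buyers' banks settle from reserves → −$294.5B.
Net: 402 − 294.5 = +$107.5 billion.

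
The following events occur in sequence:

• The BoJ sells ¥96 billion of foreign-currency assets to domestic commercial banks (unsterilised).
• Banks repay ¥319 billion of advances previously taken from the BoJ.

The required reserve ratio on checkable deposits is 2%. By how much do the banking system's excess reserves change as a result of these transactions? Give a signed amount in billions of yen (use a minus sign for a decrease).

-¥415 billion

FX sale ¥96 billion: reserves −¥96B, deposits 0.
Discount-window repayment ¥319 billion: reserves −¥319B, deposits 0.
Totals: Δreserves = −¥415B, Δdeposits = 0.
Δrequired reserves = 2% × 0 = 0.
Δexcess reserves = Δreserves − Δrequired = −¥415B − (0) = -¥415 billion.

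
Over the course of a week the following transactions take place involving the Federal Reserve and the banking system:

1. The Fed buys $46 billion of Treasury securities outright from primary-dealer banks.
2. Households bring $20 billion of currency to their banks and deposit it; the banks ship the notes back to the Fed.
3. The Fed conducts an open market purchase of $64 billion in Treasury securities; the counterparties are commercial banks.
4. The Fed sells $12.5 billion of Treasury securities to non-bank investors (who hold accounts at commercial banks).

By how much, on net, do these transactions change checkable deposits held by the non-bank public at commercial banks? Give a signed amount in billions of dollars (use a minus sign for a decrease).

Fed balance sheet:
  Assets:      Securities +$97.5B
  Liabilities: Bank reserves +$117.5B, Currency in circulation −$20B
Commercial banking system:
  Assets:      Reserves at CB +$117.5B, Securities −$110B
  Liabilities: Checkable deposits +$7.5B
So the change in checkable deposits held by the non-bank public at commercial banks is +$7.5 billion.

+$7.5 billion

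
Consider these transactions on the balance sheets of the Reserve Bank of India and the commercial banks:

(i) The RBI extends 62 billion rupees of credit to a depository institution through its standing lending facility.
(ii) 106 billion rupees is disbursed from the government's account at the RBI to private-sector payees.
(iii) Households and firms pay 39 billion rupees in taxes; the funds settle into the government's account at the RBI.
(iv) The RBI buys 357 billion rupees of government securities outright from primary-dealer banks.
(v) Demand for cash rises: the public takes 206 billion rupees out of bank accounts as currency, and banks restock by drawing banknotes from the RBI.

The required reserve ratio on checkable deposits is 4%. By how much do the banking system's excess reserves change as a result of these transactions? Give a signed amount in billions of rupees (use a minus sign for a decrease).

+285.56 billion

Discount-window loan 62 billion rupees: reserves +62B, deposits 0.
Government spending 106 billion rupees: reserves +106B, deposits +106B.
Government account inflow 39 billion rupees: reserves −39B, deposits −39B.
OMO purchase (from banks) 357 billion rupees: reserves +357B, deposits 0.
Currency withdrawal 206 billion rupees: reserves −206B, deposits −206B.
Totals: Δreserves = +280B, Δdeposits = −139B.
Δrequired reserves = 4% × −139B = −5.56B.
Δexcess reserves = Δreserves − Δrequired = +280B − (−5.56B) = +285.56 billion.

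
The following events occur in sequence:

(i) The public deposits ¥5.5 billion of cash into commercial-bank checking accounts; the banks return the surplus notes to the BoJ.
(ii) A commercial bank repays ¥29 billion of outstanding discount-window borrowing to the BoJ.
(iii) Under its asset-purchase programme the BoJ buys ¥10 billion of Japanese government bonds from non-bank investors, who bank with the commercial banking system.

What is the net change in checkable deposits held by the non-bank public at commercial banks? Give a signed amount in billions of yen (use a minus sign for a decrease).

+¥15.5 billion

Currency deposit ¥5.5 billion: non-bank counterparties' bank balances rise → +¥5.5B.
Discount-window repayment ¥29 billion: the counterparty is a bank, so public deposits are unchanged → 0.
Asset purchase (from non-banks) ¥10 billion: non-bank counterparties' bank balances rise → +¥10B.
Net: 5.5 + 0 + 10 = +¥15.5 billion.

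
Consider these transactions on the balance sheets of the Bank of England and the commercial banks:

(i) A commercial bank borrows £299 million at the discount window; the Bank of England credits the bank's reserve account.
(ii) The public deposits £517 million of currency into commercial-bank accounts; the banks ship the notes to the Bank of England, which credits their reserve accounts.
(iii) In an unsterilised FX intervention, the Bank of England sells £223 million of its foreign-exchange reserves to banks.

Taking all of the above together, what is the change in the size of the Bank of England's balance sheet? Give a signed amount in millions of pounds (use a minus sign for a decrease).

+£76 million

Bank of England balance sheet:
  Assets:      Loans to banks +£299M, Foreign assets −£223M
  Liabilities: Bank reserves +£593M, Currency in circulation −£517M
Commercial banking system:
  Assets:      Reserves at CB +£593M, Foreign assets +£223M
  Liabilities: Checkable deposits +£517M, Borrowings from CB +£299M
Change in total Bank of England assets = +£76 million.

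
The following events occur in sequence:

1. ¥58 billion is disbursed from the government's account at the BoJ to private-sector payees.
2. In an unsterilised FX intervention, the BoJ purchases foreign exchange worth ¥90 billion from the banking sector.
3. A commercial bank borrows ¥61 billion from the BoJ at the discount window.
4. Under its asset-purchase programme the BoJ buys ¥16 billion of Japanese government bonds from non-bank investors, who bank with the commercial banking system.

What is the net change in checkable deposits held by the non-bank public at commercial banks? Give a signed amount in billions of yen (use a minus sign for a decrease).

Government spending ¥58 billion: non-bank counterparties' bank balances rise → +¥58B.
FX purchase ¥90 billion: the counterparty is a bank, so public deposits are unchanged → 0.
Discount-window loan ¥61 billion: the counterparty is a bank, so public deposits are unchanged → 0.
Asset purchase (from non-banks) ¥16 billion: non-bank counterparties' bank balances rise → +¥16B.
Net: 58 + 0 + 0 + 16 = +¥74 billion.

+¥74 billion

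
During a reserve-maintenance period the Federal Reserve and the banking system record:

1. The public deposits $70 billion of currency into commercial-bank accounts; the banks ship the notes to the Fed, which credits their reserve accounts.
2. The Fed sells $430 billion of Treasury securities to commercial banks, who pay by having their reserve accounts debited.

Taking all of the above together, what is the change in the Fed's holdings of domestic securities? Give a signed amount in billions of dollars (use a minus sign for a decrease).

Fed balance sheet:
  Assets:      Securities −$430B
  Liabilities: Bank reserves −$360B, Currency in circulation −$70B
Commercial banking system:
  Assets:      Reserves at CB −$360B, Securities +$430B
  Liabilities: Checkable deposits +$70B
So the change in the Fed's holdings of domestic securities is -$430 billion.

-$430 billion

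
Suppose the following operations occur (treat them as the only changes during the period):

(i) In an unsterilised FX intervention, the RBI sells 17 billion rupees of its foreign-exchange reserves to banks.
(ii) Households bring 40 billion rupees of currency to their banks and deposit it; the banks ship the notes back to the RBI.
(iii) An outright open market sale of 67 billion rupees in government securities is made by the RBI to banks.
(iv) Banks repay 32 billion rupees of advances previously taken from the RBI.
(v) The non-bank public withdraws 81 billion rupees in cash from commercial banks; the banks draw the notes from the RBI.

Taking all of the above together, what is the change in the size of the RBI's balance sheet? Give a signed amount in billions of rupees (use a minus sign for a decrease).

RBI balance sheet:
  Assets:      Securities −67B, Loans to banks −32B, Foreign assets −17B
  Liabilities: Bank reserves −157B, Currency in circulation +41B
Change in total RBI assets = -116 billion.

-116 billion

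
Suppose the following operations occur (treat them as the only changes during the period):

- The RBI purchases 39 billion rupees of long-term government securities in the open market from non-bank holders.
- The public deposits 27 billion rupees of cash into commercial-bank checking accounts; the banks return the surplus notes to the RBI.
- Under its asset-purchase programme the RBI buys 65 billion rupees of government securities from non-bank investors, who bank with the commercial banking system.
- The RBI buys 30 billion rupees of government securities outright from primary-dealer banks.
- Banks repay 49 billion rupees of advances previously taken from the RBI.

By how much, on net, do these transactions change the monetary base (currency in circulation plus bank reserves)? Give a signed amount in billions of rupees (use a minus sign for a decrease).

Asset purchase (from non-banks) 39 billion rupees: RBI balance sheet expands → +39B.
Currency deposit 27 billion rupees: just a shift between currency and reserves — both are base money → 0.
Asset purchase (from non-banks) 65 billion rupees: RBI balance sheet expands → +65B.
OMO purchase (from banks) 30 billion rupees: RBI balance sheet expands → +30B.
Discount-window repayment 49 billion rupees: RBI balance sheet contracts → −49B.
Net: 39 + 0 + 65 + 30 − 49 = +85 billion.

+85 billion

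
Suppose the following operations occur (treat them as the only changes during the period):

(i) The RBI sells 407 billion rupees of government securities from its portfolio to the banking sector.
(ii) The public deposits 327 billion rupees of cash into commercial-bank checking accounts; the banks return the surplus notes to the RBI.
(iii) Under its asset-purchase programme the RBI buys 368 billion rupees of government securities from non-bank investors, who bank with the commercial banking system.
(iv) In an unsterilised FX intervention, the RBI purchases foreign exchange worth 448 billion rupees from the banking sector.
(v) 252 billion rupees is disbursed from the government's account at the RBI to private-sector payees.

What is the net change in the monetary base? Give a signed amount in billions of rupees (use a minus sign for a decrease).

+661 billion

RBI balance sheet:
  Assets:      Securities −39B, Foreign assets +448B
  Liabilities: Bank reserves +988B, Currency in circulation −327B, Government deposits −252B
Monetary base = currency + reserves: −327B + (+988B) = +661 billion.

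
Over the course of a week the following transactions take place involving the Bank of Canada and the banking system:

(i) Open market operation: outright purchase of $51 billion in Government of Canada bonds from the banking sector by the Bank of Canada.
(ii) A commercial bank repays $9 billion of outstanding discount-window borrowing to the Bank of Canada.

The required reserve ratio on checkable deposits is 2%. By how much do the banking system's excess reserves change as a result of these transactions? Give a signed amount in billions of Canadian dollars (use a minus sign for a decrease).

OMO purchase (from banks) $51 billion: reserves +$51B, deposits 0.
Discount-window repayment $9 billion: reserves −$9B, deposits 0.
Totals: Δreserves = +$42B, Δdeposits = 0.
Δrequired reserves = 2% × 0 = 0.
Δexcess reserves = Δreserves − Δrequired = +$42B − (0) = +$42 billion.

+$42 billion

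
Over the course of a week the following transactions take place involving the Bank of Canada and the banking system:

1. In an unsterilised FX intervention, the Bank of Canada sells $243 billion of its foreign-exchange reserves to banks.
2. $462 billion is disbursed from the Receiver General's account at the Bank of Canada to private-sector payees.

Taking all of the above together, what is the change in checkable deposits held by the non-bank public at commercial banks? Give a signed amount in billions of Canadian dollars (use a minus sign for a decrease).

+$462 billion

FX sale $243 billion: the counterparty is a bank, so public deposits are unchanged → 0.
Government spending $462 billion: non-bank counterparties' bank balances rise → +$462B.
Net: 0 + 462 = +$462 billion.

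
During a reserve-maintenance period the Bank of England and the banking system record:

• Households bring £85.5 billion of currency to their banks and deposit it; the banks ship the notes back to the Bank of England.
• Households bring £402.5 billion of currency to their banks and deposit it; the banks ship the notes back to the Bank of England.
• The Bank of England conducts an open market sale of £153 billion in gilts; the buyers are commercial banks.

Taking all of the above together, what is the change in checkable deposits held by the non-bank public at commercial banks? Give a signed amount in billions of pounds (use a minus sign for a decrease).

+£488 billion

Bank of England balance sheet:
  Assets:      Securities −£153B
  Liabilities: Bank reserves +£335B, Currency in circulation −£488B
Commercial banking system:
  Assets:      Reserves at CB +£335B, Securities +£153B
  Liabilities: Checkable deposits +£488B
So the change in checkable deposits held by the non-bank public at commercial banks is +£488 billion.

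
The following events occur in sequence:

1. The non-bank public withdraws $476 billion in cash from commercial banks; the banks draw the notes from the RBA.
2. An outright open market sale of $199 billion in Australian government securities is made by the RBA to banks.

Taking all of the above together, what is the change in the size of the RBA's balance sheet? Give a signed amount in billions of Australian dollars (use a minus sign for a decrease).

-$199 billion

RBA balance sheet:
  Assets:      Securities −$199B
  Liabilities: Bank reserves −$675B, Currency in circulation +$476B
Change in total RBA assets = -$199 billion.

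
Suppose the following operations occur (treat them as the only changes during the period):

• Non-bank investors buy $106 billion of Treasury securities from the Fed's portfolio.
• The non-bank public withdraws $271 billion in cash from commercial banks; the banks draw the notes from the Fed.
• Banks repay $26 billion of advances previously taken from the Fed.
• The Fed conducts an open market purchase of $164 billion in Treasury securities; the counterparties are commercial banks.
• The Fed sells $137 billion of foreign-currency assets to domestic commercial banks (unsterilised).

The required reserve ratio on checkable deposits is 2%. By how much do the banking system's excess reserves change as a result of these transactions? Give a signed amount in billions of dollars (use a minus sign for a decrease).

Asset sale (to non-banks) $106 billion: reserves −$106B, deposits −$106B.
Currency withdrawal $271 billion: reserves −$271B, deposits −$271B.
Discount-window repayment $26 billion: reserves −$26B, deposits 0.
OMO purchase (from banks) $164 billion: reserves +$164B, deposits 0.
FX sale $137 billion: reserves −$137B, deposits 0.
Totals: Δreserves = −$376B, Δdeposits = −$377B.
Δrequired reserves = 2% × −$377B = −$7.54B.
Δexcess reserves = Δreserves − Δrequired = −$376B − (−$7.54B) = -$368.46 billion.

-$368.46 billion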